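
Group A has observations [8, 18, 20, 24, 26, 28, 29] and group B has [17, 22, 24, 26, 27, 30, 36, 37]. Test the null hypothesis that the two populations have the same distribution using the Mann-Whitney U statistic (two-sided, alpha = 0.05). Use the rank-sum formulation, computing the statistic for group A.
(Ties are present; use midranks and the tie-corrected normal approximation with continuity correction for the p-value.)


Step 1: Combine and sort all 15 observations; assign midranks.
sorted (value, group): (8,X), (17,Y), (18,X), (20,X), (22,Y), (24,X), (24,Y), (26,X), (26,Y), (27,Y), (28,X), (29,X), (30,Y), (36,Y), (37,Y)
ranks: 8->1, 17->2, 18->3, 20->4, 22->5, 24->6.5, 24->6.5, 26->8.5, 26->8.5, 27->10, 28->11, 29->12, 30->13, 36->14, 37->15
Step 2: Rank sum for X: R1 = 1 + 3 + 4 + 6.5 + 8.5 + 11 + 12 = 46.
Step 3: U_X = R1 - n1(n1+1)/2 = 46 - 7*8/2 = 46 - 28 = 18.
       U_Y = n1*n2 - U_X = 56 - 18 = 38.
Step 4: Ties are present, so use the tie-corrected normal approximation (with continuity correction) for the p-value.
Step 5: p-value = 0.270731; compare to alpha = 0.05. fail to reject H0.

U_X = 18, p = 0.270731, fail to reject H0 at alpha = 0.05.


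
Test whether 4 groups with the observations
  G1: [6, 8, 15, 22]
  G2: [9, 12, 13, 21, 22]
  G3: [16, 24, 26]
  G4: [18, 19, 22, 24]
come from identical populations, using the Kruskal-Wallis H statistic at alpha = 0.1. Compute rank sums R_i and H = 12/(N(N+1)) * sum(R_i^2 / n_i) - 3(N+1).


Step 1: Combine all N = 16 observations and assign midranks.
sorted (value, group, rank): (6,G1,1), (8,G1,2), (9,G2,3), (12,G2,4), (13,G2,5), (15,G1,6), (16,G3,7), (18,G4,8), (19,G4,9), (21,G2,10), (22,G1,12), (22,G2,12), (22,G4,12), (24,G3,14.5), (24,G4,14.5), (26,G3,16)
Step 2: Sum ranks within each group.
R_1 = 21 (n_1 = 4)
R_2 = 34 (n_2 = 5)
R_3 = 37.5 (n_3 = 3)
R_4 = 43.5 (n_4 = 4)
Step 3: H = 12/(N(N+1)) * sum(R_i^2/n_i) - 3(N+1)
     = 12/(16*17) * (21^2/4 + 34^2/5 + 37.5^2/3 + 43.5^2/4) - 3*17
     = 0.044118 * 1283.26 - 51
     = 5.614522.
Step 4: Ties present; correction factor C = 1 - 30/(16^3 - 16) = 0.992647. Corrected H = 5.614522 / 0.992647 = 5.656111.
Step 5: Under H0, H ~ chi^2(3); p-value = 0.129594.
Step 6: alpha = 0.1. fail to reject H0.

H = 5.6561, df = 3, p = 0.129594, fail to reject H0.


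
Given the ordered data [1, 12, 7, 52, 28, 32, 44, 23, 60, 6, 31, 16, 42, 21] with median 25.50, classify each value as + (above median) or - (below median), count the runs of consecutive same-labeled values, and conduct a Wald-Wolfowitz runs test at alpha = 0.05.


Step 1: Compute median = 25.50; label A = above, B = below.
Labels in order: BBBAAAABABABAB  (n_A = 7, n_B = 7)
Step 2: Count runs R = 9.
Step 3: Under H0 (random ordering), E[R] = 2*n_A*n_B/(n_A+n_B) + 1 = 2*7*7/14 + 1 = 8.0000.
        Var[R] = 2*n_A*n_B*(2*n_A*n_B - n_A - n_B) / ((n_A+n_B)^2 * (n_A+n_B-1)) = 8232/2548 = 3.2308.
        SD[R] = 1.7974.
Step 4: Continuity-corrected z = (R - 0.5 - E[R]) / SD[R] = (9 - 0.5 - 8.0000) / 1.7974 = 0.2782.
Step 5: Two-sided p-value via normal approximation = 2*(1 - Phi(|z|)) = 0.780879.
Step 6: alpha = 0.05. fail to reject H0.

R = 9, z = 0.2782, p = 0.780879, fail to reject H0.


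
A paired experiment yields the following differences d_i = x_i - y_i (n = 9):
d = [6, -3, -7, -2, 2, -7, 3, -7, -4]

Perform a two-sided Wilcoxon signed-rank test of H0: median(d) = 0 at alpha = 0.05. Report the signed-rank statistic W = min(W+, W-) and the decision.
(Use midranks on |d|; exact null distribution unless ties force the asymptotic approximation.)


Step 1: Drop any zero differences (none here) and take |d_i|.
|d| = [6, 3, 7, 2, 2, 7, 3, 7, 4]
Step 2: Midrank |d_i| (ties get averaged ranks).
ranks: |6|->6, |3|->3.5, |7|->8, |2|->1.5, |2|->1.5, |7|->8, |3|->3.5, |7|->8, |4|->5
Step 3: Attach original signs; sum ranks with positive sign and with negative sign.
W+ = 6 + 1.5 + 3.5 = 11
W- = 3.5 + 8 + 1.5 + 8 + 8 + 5 = 34
(Check: W+ + W- = 45 should equal n(n+1)/2 = 45.)
Step 4: Test statistic W = min(W+, W-) = 11.
Step 5: Ties in |d|, so use the tie-corrected normal approximation.
        E[W] = n(n+1)/4 = 9*10/4 = 22.5.
        Tie groups: |d|=2 (t=2), |d|=3 (t=2), |d|=7 (t=3); sum(t^3 - t) = 36.
        Var[W] = n(n+1)(2n+1)/24 - sum(t^3-t)/48 = 1710/24 - 36/48 = 70.5.
        z = (W - E[W]) / sqrt(Var[W]) = (11 - 22.5) / 8.3964 = -1.3696.
        Two-sided p = 2*Phi(z) = 0.170802.
Step 6: alpha = 0.05. fail to reject H0.

W+ = 11, W- = 34, W = min = 11, p = 0.170802, fail to reject H0.


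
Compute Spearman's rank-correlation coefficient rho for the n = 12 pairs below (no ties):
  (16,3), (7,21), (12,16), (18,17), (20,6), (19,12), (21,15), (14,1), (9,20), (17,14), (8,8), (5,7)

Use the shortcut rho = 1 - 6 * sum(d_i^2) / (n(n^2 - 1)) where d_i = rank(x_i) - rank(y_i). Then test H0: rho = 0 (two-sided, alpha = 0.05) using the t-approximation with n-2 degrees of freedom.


Step 1: Rank x and y separately (midranks; no ties here).
rank(x): 16->7, 7->2, 12->5, 18->9, 20->11, 19->10, 21->12, 14->6, 9->4, 17->8, 8->3, 5->1
rank(y): 3->2, 21->12, 16->9, 17->10, 6->3, 12->6, 15->8, 1->1, 20->11, 14->7, 8->5, 7->4
Step 2: d_i = R_x(i) - R_y(i); compute d_i^2.
  (7-2)^2=25, (2-12)^2=100, (5-9)^2=16, (9-10)^2=1, (11-3)^2=64, (10-6)^2=16, (12-8)^2=16, (6-1)^2=25, (4-11)^2=49, (8-7)^2=1, (3-5)^2=4, (1-4)^2=9
sum(d^2) = 326.
Step 3: rho = 1 - 6*326 / (12*(12^2 - 1)) = 1 - 1956/1716 = -0.139860.
Step 4: Under H0, t = rho * sqrt((n-2)/(1-rho^2)) = -0.4467 ~ t(10).
Step 5: Two-sided p-value from the t-distribution with 10 df = 0.664633.
Step 6: alpha = 0.05. fail to reject H0.

rho = -0.1399, p = 0.664633, fail to reject H0 at alpha = 0.05.


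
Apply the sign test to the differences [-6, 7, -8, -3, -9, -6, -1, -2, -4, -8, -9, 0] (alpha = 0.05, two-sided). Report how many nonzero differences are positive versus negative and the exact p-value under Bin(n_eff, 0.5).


Step 1: Discard zero differences. Original n = 12; n_eff = number of nonzero differences = 11.
Nonzero differences (with sign): -6, +7, -8, -3, -9, -6, -1, -2, -4, -8, -9
Step 2: Count signs: positive = 1, negative = 10.
Step 3: Under H0: P(positive) = 0.5, so the number of positives S ~ Bin(11, 0.5).
Step 4: Two-sided exact p-value = sum of Bin(11,0.5) probabilities at or below the observed probability = 0.011719.
Step 5: alpha = 0.05. reject H0.

n_eff = 11, pos = 1, neg = 10, p = 0.011719, reject H0.


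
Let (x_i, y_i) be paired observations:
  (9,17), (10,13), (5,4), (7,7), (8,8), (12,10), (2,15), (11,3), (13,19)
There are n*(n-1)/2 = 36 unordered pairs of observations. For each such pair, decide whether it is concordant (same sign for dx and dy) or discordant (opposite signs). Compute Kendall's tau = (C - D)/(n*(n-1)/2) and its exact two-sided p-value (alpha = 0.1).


Step 1: Enumerate the 36 unordered pairs (i,j) with i<j and classify each by sign(x_j-x_i) * sign(y_j-y_i).
  (1,2):dx=+1,dy=-4->D; (1,3):dx=-4,dy=-13->C; (1,4):dx=-2,dy=-10->C; (1,5):dx=-1,dy=-9->C
  (1,6):dx=+3,dy=-7->D; (1,7):dx=-7,dy=-2->C; (1,8):dx=+2,dy=-14->D; (1,9):dx=+4,dy=+2->C
  (2,3):dx=-5,dy=-9->C; (2,4):dx=-3,dy=-6->C; (2,5):dx=-2,dy=-5->C; (2,6):dx=+2,dy=-3->D
  (2,7):dx=-8,dy=+2->D; (2,8):dx=+1,dy=-10->D; (2,9):dx=+3,dy=+6->C; (3,4):dx=+2,dy=+3->C
  (3,5):dx=+3,dy=+4->C; (3,6):dx=+7,dy=+6->C; (3,7):dx=-3,dy=+11->D; (3,8):dx=+6,dy=-1->D
  (3,9):dx=+8,dy=+15->C; (4,5):dx=+1,dy=+1->C; (4,6):dx=+5,dy=+3->C; (4,7):dx=-5,dy=+8->D
  (4,8):dx=+4,dy=-4->D; (4,9):dx=+6,dy=+12->C; (5,6):dx=+4,dy=+2->C; (5,7):dx=-6,dy=+7->D
  (5,8):dx=+3,dy=-5->D; (5,9):dx=+5,dy=+11->C; (6,7):dx=-10,dy=+5->D; (6,8):dx=-1,dy=-7->C
  (6,9):dx=+1,dy=+9->C; (7,8):dx=+9,dy=-12->D; (7,9):dx=+11,dy=+4->C; (8,9):dx=+2,dy=+16->C
Step 2: C = 22, D = 14, total pairs = 36.
Step 3: tau = (C - D)/(n(n-1)/2) = (22 - 14)/36 = 0.222222.
Step 4: Exact two-sided p-value (enumerate n! = 362880 permutations of y under H0): p = 0.476709.
Step 5: alpha = 0.1. fail to reject H0.

tau_b = 0.2222 (C=22, D=14), p = 0.476709, fail to reject H0.


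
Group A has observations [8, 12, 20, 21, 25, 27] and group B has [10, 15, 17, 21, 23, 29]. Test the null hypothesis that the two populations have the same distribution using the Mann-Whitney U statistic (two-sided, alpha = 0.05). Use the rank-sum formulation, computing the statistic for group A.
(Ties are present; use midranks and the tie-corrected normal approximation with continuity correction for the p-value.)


Step 1: Combine and sort all 12 observations; assign midranks.
sorted (value, group): (8,X), (10,Y), (12,X), (15,Y), (17,Y), (20,X), (21,X), (21,Y), (23,Y), (25,X), (27,X), (29,Y)
ranks: 8->1, 10->2, 12->3, 15->4, 17->5, 20->6, 21->7.5, 21->7.5, 23->9, 25->10, 27->11, 29->12
Step 2: Rank sum for X: R1 = 1 + 3 + 6 + 7.5 + 10 + 11 = 38.5.
Step 3: U_X = R1 - n1(n1+1)/2 = 38.5 - 6*7/2 = 38.5 - 21 = 17.5.
       U_Y = n1*n2 - U_X = 36 - 17.5 = 18.5.
Step 4: Ties are present, so use the tie-corrected normal approximation (with continuity correction) for the p-value.
Step 5: p-value = 1.000000; compare to alpha = 0.05. fail to reject H0.

U_X = 17.5, p = 1.000000, fail to reject H0 at alpha = 0.05.


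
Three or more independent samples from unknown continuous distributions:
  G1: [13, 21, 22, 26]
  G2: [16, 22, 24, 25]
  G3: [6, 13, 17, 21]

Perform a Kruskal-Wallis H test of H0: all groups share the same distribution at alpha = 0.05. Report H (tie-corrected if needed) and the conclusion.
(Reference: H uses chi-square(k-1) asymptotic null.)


Step 1: Combine all N = 12 observations and assign midranks.
sorted (value, group, rank): (6,G3,1), (13,G1,2.5), (13,G3,2.5), (16,G2,4), (17,G3,5), (21,G1,6.5), (21,G3,6.5), (22,G1,8.5), (22,G2,8.5), (24,G2,10), (25,G2,11), (26,G1,12)
Step 2: Sum ranks within each group.
R_1 = 29.5 (n_1 = 4)
R_2 = 33.5 (n_2 = 4)
R_3 = 15 (n_3 = 4)
Step 3: H = 12/(N(N+1)) * sum(R_i^2/n_i) - 3(N+1)
     = 12/(12*13) * (29.5^2/4 + 33.5^2/4 + 15^2/4) - 3*13
     = 0.076923 * 554.375 - 39
     = 3.644231.
Step 4: Ties present; correction factor C = 1 - 18/(12^3 - 12) = 0.989510. Corrected H = 3.644231 / 0.989510 = 3.682862.
Step 5: Under H0, H ~ chi^2(2); p-value = 0.158590.
Step 6: alpha = 0.05. fail to reject H0.

H = 3.6829, df = 2, p = 0.158590, fail to reject H0.


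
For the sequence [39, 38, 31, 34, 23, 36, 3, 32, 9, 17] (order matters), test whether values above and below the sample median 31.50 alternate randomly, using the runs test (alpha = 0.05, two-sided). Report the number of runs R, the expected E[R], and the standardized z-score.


Step 1: Compute median = 31.50; label A = above, B = below.
Labels in order: AABABABABB  (n_A = 5, n_B = 5)
Step 2: Count runs R = 8.
Step 3: Under H0 (random ordering), E[R] = 2*n_A*n_B/(n_A+n_B) + 1 = 2*5*5/10 + 1 = 6.0000.
        Var[R] = 2*n_A*n_B*(2*n_A*n_B - n_A - n_B) / ((n_A+n_B)^2 * (n_A+n_B-1)) = 2000/900 = 2.2222.
        SD[R] = 1.4907.
Step 4: Continuity-corrected z = (R - 0.5 - E[R]) / SD[R] = (8 - 0.5 - 6.0000) / 1.4907 = 1.0062.
Step 5: Two-sided p-value via normal approximation = 2*(1 - Phi(|z|)) = 0.314305.
Step 6: alpha = 0.05. fail to reject H0.

R = 8, z = 1.0062, p = 0.314305, fail to reject H0.


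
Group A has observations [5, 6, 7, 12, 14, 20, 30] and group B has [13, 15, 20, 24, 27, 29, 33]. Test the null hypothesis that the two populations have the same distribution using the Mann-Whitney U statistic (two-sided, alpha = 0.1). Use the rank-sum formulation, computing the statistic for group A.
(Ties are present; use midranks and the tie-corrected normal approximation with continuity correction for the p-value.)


Step 1: Combine and sort all 14 observations; assign midranks.
sorted (value, group): (5,X), (6,X), (7,X), (12,X), (13,Y), (14,X), (15,Y), (20,X), (20,Y), (24,Y), (27,Y), (29,Y), (30,X), (33,Y)
ranks: 5->1, 6->2, 7->3, 12->4, 13->5, 14->6, 15->7, 20->8.5, 20->8.5, 24->10, 27->11, 29->12, 30->13, 33->14
Step 2: Rank sum for X: R1 = 1 + 2 + 3 + 4 + 6 + 8.5 + 13 = 37.5.
Step 3: U_X = R1 - n1(n1+1)/2 = 37.5 - 7*8/2 = 37.5 - 28 = 9.5.
       U_Y = n1*n2 - U_X = 49 - 9.5 = 39.5.
Step 4: Ties are present, so use the tie-corrected normal approximation (with continuity correction) for the p-value.
Step 5: p-value = 0.063627; compare to alpha = 0.1. reject H0.

U_X = 9.5, p = 0.063627, reject H0 at alpha = 0.1.


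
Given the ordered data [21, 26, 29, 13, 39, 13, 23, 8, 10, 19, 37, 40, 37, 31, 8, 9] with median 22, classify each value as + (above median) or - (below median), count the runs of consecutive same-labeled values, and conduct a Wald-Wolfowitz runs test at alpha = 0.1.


Step 1: Compute median = 22; label A = above, B = below.
Labels in order: BAABABABBBAAAABB  (n_A = 8, n_B = 8)
Step 2: Count runs R = 9.
Step 3: Under H0 (random ordering), E[R] = 2*n_A*n_B/(n_A+n_B) + 1 = 2*8*8/16 + 1 = 9.0000.
        Var[R] = 2*n_A*n_B*(2*n_A*n_B - n_A - n_B) / ((n_A+n_B)^2 * (n_A+n_B-1)) = 14336/3840 = 3.7333.
        SD[R] = 1.9322.
Step 4: R = E[R], so z = 0 with no continuity correction.
Step 5: Two-sided p-value via normal approximation = 2*(1 - Phi(|z|)) = 1.000000.
Step 6: alpha = 0.1. fail to reject H0.

R = 9, z = 0.0000, p = 1.000000, fail to reject H0.


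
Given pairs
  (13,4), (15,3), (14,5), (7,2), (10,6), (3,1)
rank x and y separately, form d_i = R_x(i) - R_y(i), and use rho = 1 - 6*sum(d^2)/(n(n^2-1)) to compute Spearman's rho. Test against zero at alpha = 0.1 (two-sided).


Step 1: Rank x and y separately (midranks; no ties here).
rank(x): 13->4, 15->6, 14->5, 7->2, 10->3, 3->1
rank(y): 4->4, 3->3, 5->5, 2->2, 6->6, 1->1
Step 2: d_i = R_x(i) - R_y(i); compute d_i^2.
  (4-4)^2=0, (6-3)^2=9, (5-5)^2=0, (2-2)^2=0, (3-6)^2=9, (1-1)^2=0
sum(d^2) = 18.
Step 3: rho = 1 - 6*18 / (6*(6^2 - 1)) = 1 - 108/210 = 0.485714.
Step 4: Under H0, t = rho * sqrt((n-2)/(1-rho^2)) = 1.1113 ~ t(4).
Step 5: Two-sided p-value from the t-distribution with 4 df = 0.328723.
Step 6: alpha = 0.1. fail to reject H0.

rho = 0.4857, p = 0.328723, fail to reject H0 at alpha = 0.1.


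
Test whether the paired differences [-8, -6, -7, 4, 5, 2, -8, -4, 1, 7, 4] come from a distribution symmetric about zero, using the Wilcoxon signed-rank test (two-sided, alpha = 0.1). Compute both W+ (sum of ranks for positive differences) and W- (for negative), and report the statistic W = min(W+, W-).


Step 1: Drop any zero differences (none here) and take |d_i|.
|d| = [8, 6, 7, 4, 5, 2, 8, 4, 1, 7, 4]
Step 2: Midrank |d_i| (ties get averaged ranks).
ranks: |8|->10.5, |6|->7, |7|->8.5, |4|->4, |5|->6, |2|->2, |8|->10.5, |4|->4, |1|->1, |7|->8.5, |4|->4
Step 3: Attach original signs; sum ranks with positive sign and with negative sign.
W+ = 4 + 6 + 2 + 1 + 8.5 + 4 = 25.5
W- = 10.5 + 7 + 8.5 + 10.5 + 4 = 40.5
(Check: W+ + W- = 66 should equal n(n+1)/2 = 66.)
Step 4: Test statistic W = min(W+, W-) = 25.5.
Step 5: Ties in |d|, so use the tie-corrected normal approximation.
        E[W] = n(n+1)/4 = 11*12/4 = 33.
        Tie groups: |d|=4 (t=3), |d|=7 (t=2), |d|=8 (t=2); sum(t^3 - t) = 36.
        Var[W] = n(n+1)(2n+1)/24 - sum(t^3-t)/48 = 3036/24 - 36/48 = 125.75.
        z = (W - E[W]) / sqrt(Var[W]) = (25.5 - 33) / 11.2138 = -0.6688.
        Two-sided p = 2*Phi(z) = 0.503612.
Step 6: alpha = 0.1. fail to reject H0.

W+ = 25.5, W- = 40.5, W = min = 25.5, p = 0.503612, fail to reject H0.


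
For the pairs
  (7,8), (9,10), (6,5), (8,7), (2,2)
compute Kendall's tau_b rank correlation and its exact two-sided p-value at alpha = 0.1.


Step 1: Enumerate the 10 unordered pairs (i,j) with i<j and classify each by sign(x_j-x_i) * sign(y_j-y_i).
  (1,2):dx=+2,dy=+2->C; (1,3):dx=-1,dy=-3->C; (1,4):dx=+1,dy=-1->D; (1,5):dx=-5,dy=-6->C
  (2,3):dx=-3,dy=-5->C; (2,4):dx=-1,dy=-3->C; (2,5):dx=-7,dy=-8->C; (3,4):dx=+2,dy=+2->C
  (3,5):dx=-4,dy=-3->C; (4,5):dx=-6,dy=-5->C
Step 2: C = 9, D = 1, total pairs = 10.
Step 3: tau = (C - D)/(n(n-1)/2) = (9 - 1)/10 = 0.800000.
Step 4: Exact two-sided p-value (enumerate n! = 120 permutations of y under H0): p = 0.083333.
Step 5: alpha = 0.1. reject H0.

tau_b = 0.8000 (C=9, D=1), p = 0.083333, reject H0.


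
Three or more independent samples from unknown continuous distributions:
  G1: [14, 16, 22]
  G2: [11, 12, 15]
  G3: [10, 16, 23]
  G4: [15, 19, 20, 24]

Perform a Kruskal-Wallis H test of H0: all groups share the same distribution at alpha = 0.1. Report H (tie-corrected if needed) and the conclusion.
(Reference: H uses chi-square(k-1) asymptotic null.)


Step 1: Combine all N = 13 observations and assign midranks.
sorted (value, group, rank): (10,G3,1), (11,G2,2), (12,G2,3), (14,G1,4), (15,G2,5.5), (15,G4,5.5), (16,G1,7.5), (16,G3,7.5), (19,G4,9), (20,G4,10), (22,G1,11), (23,G3,12), (24,G4,13)
Step 2: Sum ranks within each group.
R_1 = 22.5 (n_1 = 3)
R_2 = 10.5 (n_2 = 3)
R_3 = 20.5 (n_3 = 3)
R_4 = 37.5 (n_4 = 4)
Step 3: H = 12/(N(N+1)) * sum(R_i^2/n_i) - 3(N+1)
     = 12/(13*14) * (22.5^2/3 + 10.5^2/3 + 20.5^2/3 + 37.5^2/4) - 3*14
     = 0.065934 * 697.146 - 42
     = 3.965659.
Step 4: Ties present; correction factor C = 1 - 12/(13^3 - 13) = 0.994505. Corrected H = 3.965659 / 0.994505 = 3.987569.
Step 5: Under H0, H ~ chi^2(3); p-value = 0.262810.
Step 6: alpha = 0.1. fail to reject H0.

H = 3.9876, df = 3, p = 0.262810, fail to reject H0.


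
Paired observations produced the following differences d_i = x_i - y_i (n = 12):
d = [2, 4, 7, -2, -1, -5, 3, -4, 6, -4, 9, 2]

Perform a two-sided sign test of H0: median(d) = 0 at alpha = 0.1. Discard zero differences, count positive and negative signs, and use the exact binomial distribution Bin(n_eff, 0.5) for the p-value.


Step 1: Discard zero differences. Original n = 12; n_eff = number of nonzero differences = 12.
Nonzero differences (with sign): +2, +4, +7, -2, -1, -5, +3, -4, +6, -4, +9, +2
Step 2: Count signs: positive = 7, negative = 5.
Step 3: Under H0: P(positive) = 0.5, so the number of positives S ~ Bin(12, 0.5).
Step 4: Two-sided exact p-value = sum of Bin(12,0.5) probabilities at or below the observed probability = 0.774414.
Step 5: alpha = 0.1. fail to reject H0.

n_eff = 12, pos = 7, neg = 5, p = 0.774414, fail to reject H0.


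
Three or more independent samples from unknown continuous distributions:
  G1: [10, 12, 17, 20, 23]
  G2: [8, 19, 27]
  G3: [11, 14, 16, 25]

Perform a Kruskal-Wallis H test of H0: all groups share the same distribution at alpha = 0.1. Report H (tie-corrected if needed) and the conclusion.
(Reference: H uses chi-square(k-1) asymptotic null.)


Step 1: Combine all N = 12 observations and assign midranks.
sorted (value, group, rank): (8,G2,1), (10,G1,2), (11,G3,3), (12,G1,4), (14,G3,5), (16,G3,6), (17,G1,7), (19,G2,8), (20,G1,9), (23,G1,10), (25,G3,11), (27,G2,12)
Step 2: Sum ranks within each group.
R_1 = 32 (n_1 = 5)
R_2 = 21 (n_2 = 3)
R_3 = 25 (n_3 = 4)
Step 3: H = 12/(N(N+1)) * sum(R_i^2/n_i) - 3(N+1)
     = 12/(12*13) * (32^2/5 + 21^2/3 + 25^2/4) - 3*13
     = 0.076923 * 508.05 - 39
     = 0.080769.
Step 4: No ties, so H is used without correction.
Step 5: Under H0, H ~ chi^2(2); p-value = 0.960420.
Step 6: alpha = 0.1. fail to reject H0.

H = 0.0808, df = 2, p = 0.960420, fail to reject H0.


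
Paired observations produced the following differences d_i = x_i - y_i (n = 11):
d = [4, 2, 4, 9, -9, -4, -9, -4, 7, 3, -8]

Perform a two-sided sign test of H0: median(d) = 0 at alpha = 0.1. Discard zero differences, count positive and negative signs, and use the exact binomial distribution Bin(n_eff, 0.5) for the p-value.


Step 1: Discard zero differences. Original n = 11; n_eff = number of nonzero differences = 11.
Nonzero differences (with sign): +4, +2, +4, +9, -9, -4, -9, -4, +7, +3, -8
Step 2: Count signs: positive = 6, negative = 5.
Step 3: Under H0: P(positive) = 0.5, so the number of positives S ~ Bin(11, 0.5).
Step 4: Two-sided exact p-value = sum of Bin(11,0.5) probabilities at or below the observed probability = 1.000000.
Step 5: alpha = 0.1. fail to reject H0.

n_eff = 11, pos = 6, neg = 5, p = 1.000000, fail to reject H0.


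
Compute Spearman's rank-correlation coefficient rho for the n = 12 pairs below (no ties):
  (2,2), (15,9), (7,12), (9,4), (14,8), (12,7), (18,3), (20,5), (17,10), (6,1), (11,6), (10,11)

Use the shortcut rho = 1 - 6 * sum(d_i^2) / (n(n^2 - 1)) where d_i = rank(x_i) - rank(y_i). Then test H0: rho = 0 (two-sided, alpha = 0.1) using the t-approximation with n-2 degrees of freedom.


Step 1: Rank x and y separately (midranks; no ties here).
rank(x): 2->1, 15->9, 7->3, 9->4, 14->8, 12->7, 18->11, 20->12, 17->10, 6->2, 11->6, 10->5
rank(y): 2->2, 9->9, 12->12, 4->4, 8->8, 7->7, 3->3, 5->5, 10->10, 1->1, 6->6, 11->11
Step 2: d_i = R_x(i) - R_y(i); compute d_i^2.
  (1-2)^2=1, (9-9)^2=0, (3-12)^2=81, (4-4)^2=0, (8-8)^2=0, (7-7)^2=0, (11-3)^2=64, (12-5)^2=49, (10-10)^2=0, (2-1)^2=1, (6-6)^2=0, (5-11)^2=36
sum(d^2) = 232.
Step 3: rho = 1 - 6*232 / (12*(12^2 - 1)) = 1 - 1392/1716 = 0.188811.
Step 4: Under H0, t = rho * sqrt((n-2)/(1-rho^2)) = 0.6080 ~ t(10).
Step 5: Two-sided p-value from the t-distribution with 10 df = 0.556737.
Step 6: alpha = 0.1. fail to reject H0.

rho = 0.1888, p = 0.556737, fail to reject H0 at alpha = 0.1.


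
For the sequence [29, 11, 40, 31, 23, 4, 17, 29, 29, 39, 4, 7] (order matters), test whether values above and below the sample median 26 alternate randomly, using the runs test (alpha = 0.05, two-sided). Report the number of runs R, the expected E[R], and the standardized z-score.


Step 1: Compute median = 26; label A = above, B = below.
Labels in order: ABAABBBAAABB  (n_A = 6, n_B = 6)
Step 2: Count runs R = 6.
Step 3: Under H0 (random ordering), E[R] = 2*n_A*n_B/(n_A+n_B) + 1 = 2*6*6/12 + 1 = 7.0000.
        Var[R] = 2*n_A*n_B*(2*n_A*n_B - n_A - n_B) / ((n_A+n_B)^2 * (n_A+n_B-1)) = 4320/1584 = 2.7273.
        SD[R] = 1.6514.
Step 4: Continuity-corrected z = (R + 0.5 - E[R]) / SD[R] = (6 + 0.5 - 7.0000) / 1.6514 = -0.3028.
Step 5: Two-sided p-value via normal approximation = 2*(1 - Phi(|z|)) = 0.762069.
Step 6: alpha = 0.05. fail to reject H0.

R = 6, z = -0.3028, p = 0.762069, fail to reject H0.


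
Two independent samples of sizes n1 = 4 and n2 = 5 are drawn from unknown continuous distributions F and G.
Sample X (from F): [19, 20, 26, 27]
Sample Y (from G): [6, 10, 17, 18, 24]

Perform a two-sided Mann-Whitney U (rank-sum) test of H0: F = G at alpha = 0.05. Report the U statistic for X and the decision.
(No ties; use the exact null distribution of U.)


Step 1: Combine and sort all 9 observations; assign midranks.
sorted (value, group): (6,Y), (10,Y), (17,Y), (18,Y), (19,X), (20,X), (24,Y), (26,X), (27,X)
ranks: 6->1, 10->2, 17->3, 18->4, 19->5, 20->6, 24->7, 26->8, 27->9
Step 2: Rank sum for X: R1 = 5 + 6 + 8 + 9 = 28.
Step 3: U_X = R1 - n1(n1+1)/2 = 28 - 4*5/2 = 28 - 10 = 18.
       U_Y = n1*n2 - U_X = 20 - 18 = 2.
Step 4: No ties, so the exact null distribution of U (based on enumerating the C(9,4) = 126 equally likely rank assignments) gives the two-sided p-value.
Step 5: p-value = 0.063492; compare to alpha = 0.05. fail to reject H0.

U_X = 18, p = 0.063492, fail to reject H0 at alpha = 0.05.


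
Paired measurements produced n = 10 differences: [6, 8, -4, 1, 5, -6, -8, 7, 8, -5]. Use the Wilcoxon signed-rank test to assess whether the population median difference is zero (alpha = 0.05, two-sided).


Step 1: Drop any zero differences (none here) and take |d_i|.
|d| = [6, 8, 4, 1, 5, 6, 8, 7, 8, 5]
Step 2: Midrank |d_i| (ties get averaged ranks).
ranks: |6|->5.5, |8|->9, |4|->2, |1|->1, |5|->3.5, |6|->5.5, |8|->9, |7|->7, |8|->9, |5|->3.5
Step 3: Attach original signs; sum ranks with positive sign and with negative sign.
W+ = 5.5 + 9 + 1 + 3.5 + 7 + 9 = 35
W- = 2 + 5.5 + 9 + 3.5 = 20
(Check: W+ + W- = 55 should equal n(n+1)/2 = 55.)
Step 4: Test statistic W = min(W+, W-) = 20.
Step 5: Ties in |d|, so use the tie-corrected normal approximation.
        E[W] = n(n+1)/4 = 10*11/4 = 27.5.
        Tie groups: |d|=5 (t=2), |d|=6 (t=2), |d|=8 (t=3); sum(t^3 - t) = 36.
        Var[W] = n(n+1)(2n+1)/24 - sum(t^3-t)/48 = 2310/24 - 36/48 = 95.5.
        z = (W - E[W]) / sqrt(Var[W]) = (20 - 27.5) / 9.7724 = -0.7675.
        Two-sided p = 2*Phi(z) = 0.442804.
Step 6: alpha = 0.05. fail to reject H0.

W+ = 35, W- = 20, W = min = 20, p = 0.442804, fail to reject H0.


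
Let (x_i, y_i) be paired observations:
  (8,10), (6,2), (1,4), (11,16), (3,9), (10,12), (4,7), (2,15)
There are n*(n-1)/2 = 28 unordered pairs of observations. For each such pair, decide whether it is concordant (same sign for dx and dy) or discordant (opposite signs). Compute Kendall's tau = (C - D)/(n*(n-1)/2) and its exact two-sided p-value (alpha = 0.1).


Step 1: Enumerate the 28 unordered pairs (i,j) with i<j and classify each by sign(x_j-x_i) * sign(y_j-y_i).
  (1,2):dx=-2,dy=-8->C; (1,3):dx=-7,dy=-6->C; (1,4):dx=+3,dy=+6->C; (1,5):dx=-5,dy=-1->C
  (1,6):dx=+2,dy=+2->C; (1,7):dx=-4,dy=-3->C; (1,8):dx=-6,dy=+5->D; (2,3):dx=-5,dy=+2->D
  (2,4):dx=+5,dy=+14->C; (2,5):dx=-3,dy=+7->D; (2,6):dx=+4,dy=+10->C; (2,7):dx=-2,dy=+5->D
  (2,8):dx=-4,dy=+13->D; (3,4):dx=+10,dy=+12->C; (3,5):dx=+2,dy=+5->C; (3,6):dx=+9,dy=+8->C
  (3,7):dx=+3,dy=+3->C; (3,8):dx=+1,dy=+11->C; (4,5):dx=-8,dy=-7->C; (4,6):dx=-1,dy=-4->C
  (4,7):dx=-7,dy=-9->C; (4,8):dx=-9,dy=-1->C; (5,6):dx=+7,dy=+3->C; (5,7):dx=+1,dy=-2->D
  (5,8):dx=-1,dy=+6->D; (6,7):dx=-6,dy=-5->C; (6,8):dx=-8,dy=+3->D; (7,8):dx=-2,dy=+8->D
Step 2: C = 19, D = 9, total pairs = 28.
Step 3: tau = (C - D)/(n(n-1)/2) = (19 - 9)/28 = 0.357143.
Step 4: Exact two-sided p-value (enumerate n! = 40320 permutations of y under H0): p = 0.275099.
Step 5: alpha = 0.1. fail to reject H0.

tau_b = 0.3571 (C=19, D=9), p = 0.275099, fail to reject H0.


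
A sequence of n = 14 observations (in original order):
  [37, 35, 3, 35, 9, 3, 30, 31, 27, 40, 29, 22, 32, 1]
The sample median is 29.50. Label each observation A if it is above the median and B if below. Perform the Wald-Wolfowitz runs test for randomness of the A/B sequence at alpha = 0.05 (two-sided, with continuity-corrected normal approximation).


Step 1: Compute median = 29.50; label A = above, B = below.
Labels in order: AABABBAABABBAB  (n_A = 7, n_B = 7)
Step 2: Count runs R = 10.
Step 3: Under H0 (random ordering), E[R] = 2*n_A*n_B/(n_A+n_B) + 1 = 2*7*7/14 + 1 = 8.0000.
        Var[R] = 2*n_A*n_B*(2*n_A*n_B - n_A - n_B) / ((n_A+n_B)^2 * (n_A+n_B-1)) = 8232/2548 = 3.2308.
        SD[R] = 1.7974.
Step 4: Continuity-corrected z = (R - 0.5 - E[R]) / SD[R] = (10 - 0.5 - 8.0000) / 1.7974 = 0.8345.
Step 5: Two-sided p-value via normal approximation = 2*(1 - Phi(|z|)) = 0.403986.
Step 6: alpha = 0.05. fail to reject H0.

R = 10, z = 0.8345, p = 0.403986, fail to reject H0.


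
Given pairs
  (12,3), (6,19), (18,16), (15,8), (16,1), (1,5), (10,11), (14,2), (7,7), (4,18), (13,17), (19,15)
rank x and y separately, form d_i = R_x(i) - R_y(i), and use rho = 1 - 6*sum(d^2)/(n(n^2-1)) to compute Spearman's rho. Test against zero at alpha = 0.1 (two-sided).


Step 1: Rank x and y separately (midranks; no ties here).
rank(x): 12->6, 6->3, 18->11, 15->9, 16->10, 1->1, 10->5, 14->8, 7->4, 4->2, 13->7, 19->12
rank(y): 3->3, 19->12, 16->9, 8->6, 1->1, 5->4, 11->7, 2->2, 7->5, 18->11, 17->10, 15->8
Step 2: d_i = R_x(i) - R_y(i); compute d_i^2.
  (6-3)^2=9, (3-12)^2=81, (11-9)^2=4, (9-6)^2=9, (10-1)^2=81, (1-4)^2=9, (5-7)^2=4, (8-2)^2=36, (4-5)^2=1, (2-11)^2=81, (7-10)^2=9, (12-8)^2=16
sum(d^2) = 340.
Step 3: rho = 1 - 6*340 / (12*(12^2 - 1)) = 1 - 2040/1716 = -0.188811.
Step 4: Under H0, t = rho * sqrt((n-2)/(1-rho^2)) = -0.6080 ~ t(10).
Step 5: Two-sided p-value from the t-distribution with 10 df = 0.556737.
Step 6: alpha = 0.1. fail to reject H0.

rho = -0.1888, p = 0.556737, fail to reject H0 at alpha = 0.1.


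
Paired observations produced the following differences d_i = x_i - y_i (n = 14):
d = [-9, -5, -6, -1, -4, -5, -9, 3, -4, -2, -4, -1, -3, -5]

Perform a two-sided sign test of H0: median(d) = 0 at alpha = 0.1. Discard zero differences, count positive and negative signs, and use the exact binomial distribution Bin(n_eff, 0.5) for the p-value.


Step 1: Discard zero differences. Original n = 14; n_eff = number of nonzero differences = 14.
Nonzero differences (with sign): -9, -5, -6, -1, -4, -5, -9, +3, -4, -2, -4, -1, -3, -5
Step 2: Count signs: positive = 1, negative = 13.
Step 3: Under H0: P(positive) = 0.5, so the number of positives S ~ Bin(14, 0.5).
Step 4: Two-sided exact p-value = sum of Bin(14,0.5) probabilities at or below the observed probability = 0.001831.
Step 5: alpha = 0.1. reject H0.

n_eff = 14, pos = 1, neg = 13, p = 0.001831, reject H0.


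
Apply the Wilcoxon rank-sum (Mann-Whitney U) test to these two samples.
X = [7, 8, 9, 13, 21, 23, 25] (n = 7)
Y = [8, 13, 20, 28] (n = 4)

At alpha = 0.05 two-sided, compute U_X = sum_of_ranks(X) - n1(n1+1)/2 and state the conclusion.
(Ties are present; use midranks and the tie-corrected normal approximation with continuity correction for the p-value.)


Step 1: Combine and sort all 11 observations; assign midranks.
sorted (value, group): (7,X), (8,X), (8,Y), (9,X), (13,X), (13,Y), (20,Y), (21,X), (23,X), (25,X), (28,Y)
ranks: 7->1, 8->2.5, 8->2.5, 9->4, 13->5.5, 13->5.5, 20->7, 21->8, 23->9, 25->10, 28->11
Step 2: Rank sum for X: R1 = 1 + 2.5 + 4 + 5.5 + 8 + 9 + 10 = 40.
Step 3: U_X = R1 - n1(n1+1)/2 = 40 - 7*8/2 = 40 - 28 = 12.
       U_Y = n1*n2 - U_X = 28 - 12 = 16.
Step 4: Ties are present, so use the tie-corrected normal approximation (with continuity correction) for the p-value.
Step 5: p-value = 0.775820; compare to alpha = 0.05. fail to reject H0.

U_X = 12, p = 0.775820, fail to reject H0 at alpha = 0.05.


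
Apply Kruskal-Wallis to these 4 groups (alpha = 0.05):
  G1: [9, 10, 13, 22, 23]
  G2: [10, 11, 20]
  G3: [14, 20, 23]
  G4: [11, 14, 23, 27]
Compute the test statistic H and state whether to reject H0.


Step 1: Combine all N = 15 observations and assign midranks.
sorted (value, group, rank): (9,G1,1), (10,G1,2.5), (10,G2,2.5), (11,G2,4.5), (11,G4,4.5), (13,G1,6), (14,G3,7.5), (14,G4,7.5), (20,G2,9.5), (20,G3,9.5), (22,G1,11), (23,G1,13), (23,G3,13), (23,G4,13), (27,G4,15)
Step 2: Sum ranks within each group.
R_1 = 33.5 (n_1 = 5)
R_2 = 16.5 (n_2 = 3)
R_3 = 30 (n_3 = 3)
R_4 = 40 (n_4 = 4)
Step 3: H = 12/(N(N+1)) * sum(R_i^2/n_i) - 3(N+1)
     = 12/(15*16) * (33.5^2/5 + 16.5^2/3 + 30^2/3 + 40^2/4) - 3*16
     = 0.050000 * 1015.2 - 48
     = 2.760000.
Step 4: Ties present; correction factor C = 1 - 48/(15^3 - 15) = 0.985714. Corrected H = 2.760000 / 0.985714 = 2.800000.
Step 5: Under H0, H ~ chi^2(3); p-value = 0.423500.
Step 6: alpha = 0.05. fail to reject H0.

H = 2.8000, df = 3, p = 0.423500, fail to reject H0.


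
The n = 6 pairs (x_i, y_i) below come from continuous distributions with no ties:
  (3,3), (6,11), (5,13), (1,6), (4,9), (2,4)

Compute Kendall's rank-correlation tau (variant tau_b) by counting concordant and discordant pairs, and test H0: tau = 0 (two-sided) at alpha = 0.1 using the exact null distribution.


Step 1: Enumerate the 15 unordered pairs (i,j) with i<j and classify each by sign(x_j-x_i) * sign(y_j-y_i).
  (1,2):dx=+3,dy=+8->C; (1,3):dx=+2,dy=+10->C; (1,4):dx=-2,dy=+3->D; (1,5):dx=+1,dy=+6->C
  (1,6):dx=-1,dy=+1->D; (2,3):dx=-1,dy=+2->D; (2,4):dx=-5,dy=-5->C; (2,5):dx=-2,dy=-2->C
  (2,6):dx=-4,dy=-7->C; (3,4):dx=-4,dy=-7->C; (3,5):dx=-1,dy=-4->C; (3,6):dx=-3,dy=-9->C
  (4,5):dx=+3,dy=+3->C; (4,6):dx=+1,dy=-2->D; (5,6):dx=-2,dy=-5->C
Step 2: C = 11, D = 4, total pairs = 15.
Step 3: tau = (C - D)/(n(n-1)/2) = (11 - 4)/15 = 0.466667.
Step 4: Exact two-sided p-value (enumerate n! = 720 permutations of y under H0): p = 0.272222.
Step 5: alpha = 0.1. fail to reject H0.

tau_b = 0.4667 (C=11, D=4), p = 0.272222, fail to reject H0.


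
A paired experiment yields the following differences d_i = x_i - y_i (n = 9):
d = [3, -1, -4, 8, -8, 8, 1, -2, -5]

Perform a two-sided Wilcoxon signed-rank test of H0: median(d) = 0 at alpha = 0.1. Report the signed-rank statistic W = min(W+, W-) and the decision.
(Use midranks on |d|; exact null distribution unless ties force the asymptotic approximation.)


Step 1: Drop any zero differences (none here) and take |d_i|.
|d| = [3, 1, 4, 8, 8, 8, 1, 2, 5]
Step 2: Midrank |d_i| (ties get averaged ranks).
ranks: |3|->4, |1|->1.5, |4|->5, |8|->8, |8|->8, |8|->8, |1|->1.5, |2|->3, |5|->6
Step 3: Attach original signs; sum ranks with positive sign and with negative sign.
W+ = 4 + 8 + 8 + 1.5 = 21.5
W- = 1.5 + 5 + 8 + 3 + 6 = 23.5
(Check: W+ + W- = 45 should equal n(n+1)/2 = 45.)
Step 4: Test statistic W = min(W+, W-) = 21.5.
Step 5: Ties in |d|, so use the tie-corrected normal approximation.
        E[W] = n(n+1)/4 = 9*10/4 = 22.5.
        Tie groups: |d|=1 (t=2), |d|=8 (t=3); sum(t^3 - t) = 30.
        Var[W] = n(n+1)(2n+1)/24 - sum(t^3-t)/48 = 1710/24 - 30/48 = 70.625.
        z = (W - E[W]) / sqrt(Var[W]) = (21.5 - 22.5) / 8.4039 = -0.1190.
        Two-sided p = 2*Phi(z) = 0.905281.
Step 6: alpha = 0.1. fail to reject H0.

W+ = 21.5, W- = 23.5, W = min = 21.5, p = 0.905281, fail to reject H0.


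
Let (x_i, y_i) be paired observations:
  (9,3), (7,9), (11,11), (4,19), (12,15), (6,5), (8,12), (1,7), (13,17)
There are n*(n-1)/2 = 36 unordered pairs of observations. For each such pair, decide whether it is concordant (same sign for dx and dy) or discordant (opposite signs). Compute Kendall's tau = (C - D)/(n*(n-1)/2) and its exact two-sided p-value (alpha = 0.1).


Step 1: Enumerate the 36 unordered pairs (i,j) with i<j and classify each by sign(x_j-x_i) * sign(y_j-y_i).
  (1,2):dx=-2,dy=+6->D; (1,3):dx=+2,dy=+8->C; (1,4):dx=-5,dy=+16->D; (1,5):dx=+3,dy=+12->C
  (1,6):dx=-3,dy=+2->D; (1,7):dx=-1,dy=+9->D; (1,8):dx=-8,dy=+4->D; (1,9):dx=+4,dy=+14->C
  (2,3):dx=+4,dy=+2->C; (2,4):dx=-3,dy=+10->D; (2,5):dx=+5,dy=+6->C; (2,6):dx=-1,dy=-4->C
  (2,7):dx=+1,dy=+3->C; (2,8):dx=-6,dy=-2->C; (2,9):dx=+6,dy=+8->C; (3,4):dx=-7,dy=+8->D
  (3,5):dx=+1,dy=+4->C; (3,6):dx=-5,dy=-6->C; (3,7):dx=-3,dy=+1->D; (3,8):dx=-10,dy=-4->C
  (3,9):dx=+2,dy=+6->C; (4,5):dx=+8,dy=-4->D; (4,6):dx=+2,dy=-14->D; (4,7):dx=+4,dy=-7->D
  (4,8):dx=-3,dy=-12->C; (4,9):dx=+9,dy=-2->D; (5,6):dx=-6,dy=-10->C; (5,7):dx=-4,dy=-3->C
  (5,8):dx=-11,dy=-8->C; (5,9):dx=+1,dy=+2->C; (6,7):dx=+2,dy=+7->C; (6,8):dx=-5,dy=+2->D
  (6,9):dx=+7,dy=+12->C; (7,8):dx=-7,dy=-5->C; (7,9):dx=+5,dy=+5->C; (8,9):dx=+12,dy=+10->C
Step 2: C = 23, D = 13, total pairs = 36.
Step 3: tau = (C - D)/(n(n-1)/2) = (23 - 13)/36 = 0.277778.
Step 4: Exact two-sided p-value (enumerate n! = 362880 permutations of y under H0): p = 0.358488.
Step 5: alpha = 0.1. fail to reject H0.

tau_b = 0.2778 (C=23, D=13), p = 0.358488, fail to reject H0.


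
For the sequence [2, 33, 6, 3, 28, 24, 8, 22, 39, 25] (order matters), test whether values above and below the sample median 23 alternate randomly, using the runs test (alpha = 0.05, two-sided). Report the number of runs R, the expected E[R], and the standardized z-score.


Step 1: Compute median = 23; label A = above, B = below.
Labels in order: BABBAABBAA  (n_A = 5, n_B = 5)
Step 2: Count runs R = 6.
Step 3: Under H0 (random ordering), E[R] = 2*n_A*n_B/(n_A+n_B) + 1 = 2*5*5/10 + 1 = 6.0000.
        Var[R] = 2*n_A*n_B*(2*n_A*n_B - n_A - n_B) / ((n_A+n_B)^2 * (n_A+n_B-1)) = 2000/900 = 2.2222.
        SD[R] = 1.4907.
Step 4: R = E[R], so z = 0 with no continuity correction.
Step 5: Two-sided p-value via normal approximation = 2*(1 - Phi(|z|)) = 1.000000.
Step 6: alpha = 0.05. fail to reject H0.

R = 6, z = 0.0000, p = 1.000000, fail to reject H0.


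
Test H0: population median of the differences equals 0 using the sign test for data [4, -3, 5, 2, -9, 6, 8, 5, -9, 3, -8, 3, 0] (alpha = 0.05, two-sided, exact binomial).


Step 1: Discard zero differences. Original n = 13; n_eff = number of nonzero differences = 12.
Nonzero differences (with sign): +4, -3, +5, +2, -9, +6, +8, +5, -9, +3, -8, +3
Step 2: Count signs: positive = 8, negative = 4.
Step 3: Under H0: P(positive) = 0.5, so the number of positives S ~ Bin(12, 0.5).
Step 4: Two-sided exact p-value = sum of Bin(12,0.5) probabilities at or below the observed probability = 0.387695.
Step 5: alpha = 0.05. fail to reject H0.

n_eff = 12, pos = 8, neg = 4, p = 0.387695, fail to reject H0.


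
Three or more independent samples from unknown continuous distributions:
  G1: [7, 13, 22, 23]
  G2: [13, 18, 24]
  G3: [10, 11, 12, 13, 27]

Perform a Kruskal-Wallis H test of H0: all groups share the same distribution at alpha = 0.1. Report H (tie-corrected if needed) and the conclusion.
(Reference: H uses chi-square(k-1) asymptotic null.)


Step 1: Combine all N = 12 observations and assign midranks.
sorted (value, group, rank): (7,G1,1), (10,G3,2), (11,G3,3), (12,G3,4), (13,G1,6), (13,G2,6), (13,G3,6), (18,G2,8), (22,G1,9), (23,G1,10), (24,G2,11), (27,G3,12)
Step 2: Sum ranks within each group.
R_1 = 26 (n_1 = 4)
R_2 = 25 (n_2 = 3)
R_3 = 27 (n_3 = 5)
Step 3: H = 12/(N(N+1)) * sum(R_i^2/n_i) - 3(N+1)
     = 12/(12*13) * (26^2/4 + 25^2/3 + 27^2/5) - 3*13
     = 0.076923 * 523.133 - 39
     = 1.241026.
Step 4: Ties present; correction factor C = 1 - 24/(12^3 - 12) = 0.986014. Corrected H = 1.241026 / 0.986014 = 1.258629.
Step 5: Under H0, H ~ chi^2(2); p-value = 0.532957.
Step 6: alpha = 0.1. fail to reject H0.

H = 1.2586, df = 2, p = 0.532957, fail to reject H0.


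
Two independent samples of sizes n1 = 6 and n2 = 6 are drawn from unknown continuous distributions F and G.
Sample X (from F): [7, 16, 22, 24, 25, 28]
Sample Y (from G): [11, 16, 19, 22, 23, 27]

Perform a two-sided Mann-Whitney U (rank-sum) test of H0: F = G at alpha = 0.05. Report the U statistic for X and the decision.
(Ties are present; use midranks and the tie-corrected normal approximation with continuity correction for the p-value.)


Step 1: Combine and sort all 12 observations; assign midranks.
sorted (value, group): (7,X), (11,Y), (16,X), (16,Y), (19,Y), (22,X), (22,Y), (23,Y), (24,X), (25,X), (27,Y), (28,X)
ranks: 7->1, 11->2, 16->3.5, 16->3.5, 19->5, 22->6.5, 22->6.5, 23->8, 24->9, 25->10, 27->11, 28->12
Step 2: Rank sum for X: R1 = 1 + 3.5 + 6.5 + 9 + 10 + 12 = 42.
Step 3: U_X = R1 - n1(n1+1)/2 = 42 - 6*7/2 = 42 - 21 = 21.
       U_Y = n1*n2 - U_X = 36 - 21 = 15.
Step 4: Ties are present, so use the tie-corrected normal approximation (with continuity correction) for the p-value.
Step 5: p-value = 0.687885; compare to alpha = 0.05. fail to reject H0.

U_X = 21, p = 0.687885, fail to reject H0 at alpha = 0.05.


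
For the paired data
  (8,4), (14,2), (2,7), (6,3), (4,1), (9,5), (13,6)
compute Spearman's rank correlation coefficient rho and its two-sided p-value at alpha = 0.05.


Step 1: Rank x and y separately (midranks; no ties here).
rank(x): 8->4, 14->7, 2->1, 6->3, 4->2, 9->5, 13->6
rank(y): 4->4, 2->2, 7->7, 3->3, 1->1, 5->5, 6->6
Step 2: d_i = R_x(i) - R_y(i); compute d_i^2.
  (4-4)^2=0, (7-2)^2=25, (1-7)^2=36, (3-3)^2=0, (2-1)^2=1, (5-5)^2=0, (6-6)^2=0
sum(d^2) = 62.
Step 3: rho = 1 - 6*62 / (7*(7^2 - 1)) = 1 - 372/336 = -0.107143.
Step 4: Under H0, t = rho * sqrt((n-2)/(1-rho^2)) = -0.2410 ~ t(5).
Step 5: Two-sided p-value from the t-distribution with 5 df = 0.819151.
Step 6: alpha = 0.05. fail to reject H0.

rho = -0.1071, p = 0.819151, fail to reject H0 at alpha = 0.05.


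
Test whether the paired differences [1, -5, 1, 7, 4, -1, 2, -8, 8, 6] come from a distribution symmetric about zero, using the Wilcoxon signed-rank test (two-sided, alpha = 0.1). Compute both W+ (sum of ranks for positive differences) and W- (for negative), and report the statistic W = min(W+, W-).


Step 1: Drop any zero differences (none here) and take |d_i|.
|d| = [1, 5, 1, 7, 4, 1, 2, 8, 8, 6]
Step 2: Midrank |d_i| (ties get averaged ranks).
ranks: |1|->2, |5|->6, |1|->2, |7|->8, |4|->5, |1|->2, |2|->4, |8|->9.5, |8|->9.5, |6|->7
Step 3: Attach original signs; sum ranks with positive sign and with negative sign.
W+ = 2 + 2 + 8 + 5 + 4 + 9.5 + 7 = 37.5
W- = 6 + 2 + 9.5 = 17.5
(Check: W+ + W- = 55 should equal n(n+1)/2 = 55.)
Step 4: Test statistic W = min(W+, W-) = 17.5.
Step 5: Ties in |d|, so use the tie-corrected normal approximation.
        E[W] = n(n+1)/4 = 10*11/4 = 27.5.
        Tie groups: |d|=1 (t=3), |d|=8 (t=2); sum(t^3 - t) = 30.
        Var[W] = n(n+1)(2n+1)/24 - sum(t^3-t)/48 = 2310/24 - 30/48 = 95.625.
        z = (W - E[W]) / sqrt(Var[W]) = (17.5 - 27.5) / 9.7788 = -1.0226.
        Two-sided p = 2*Phi(z) = 0.306488.
Step 6: alpha = 0.1. fail to reject H0.

W+ = 37.5, W- = 17.5, W = min = 17.5, p = 0.306488, fail to reject H0.


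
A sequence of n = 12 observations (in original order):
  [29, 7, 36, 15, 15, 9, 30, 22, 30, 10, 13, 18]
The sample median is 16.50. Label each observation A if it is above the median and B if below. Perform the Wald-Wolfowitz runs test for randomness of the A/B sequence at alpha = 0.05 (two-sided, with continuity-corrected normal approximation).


Step 1: Compute median = 16.50; label A = above, B = below.
Labels in order: ABABBBAAABBA  (n_A = 6, n_B = 6)
Step 2: Count runs R = 7.
Step 3: Under H0 (random ordering), E[R] = 2*n_A*n_B/(n_A+n_B) + 1 = 2*6*6/12 + 1 = 7.0000.
        Var[R] = 2*n_A*n_B*(2*n_A*n_B - n_A - n_B) / ((n_A+n_B)^2 * (n_A+n_B-1)) = 4320/1584 = 2.7273.
        SD[R] = 1.6514.
Step 4: R = E[R], so z = 0 with no continuity correction.
Step 5: Two-sided p-value via normal approximation = 2*(1 - Phi(|z|)) = 1.000000.
Step 6: alpha = 0.05. fail to reject H0.

R = 7, z = 0.0000, p = 1.000000, fail to reject H0.
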